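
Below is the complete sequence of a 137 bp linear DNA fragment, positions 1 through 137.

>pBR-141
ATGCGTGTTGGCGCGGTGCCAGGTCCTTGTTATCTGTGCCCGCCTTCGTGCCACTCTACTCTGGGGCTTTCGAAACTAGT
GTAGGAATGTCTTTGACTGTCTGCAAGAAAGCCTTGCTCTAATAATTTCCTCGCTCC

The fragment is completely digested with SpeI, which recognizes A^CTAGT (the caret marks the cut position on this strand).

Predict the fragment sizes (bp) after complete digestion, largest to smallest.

The SpeI site (ACTAGT) starts at position 75.
SpeI cuts after the first base of each site, so after position 75.
Linear molecule, 1 cut → 2 fragments:
  1–75 → 75 bp
  76–137 → 62 bp
Sorted largest to smallest: 75, 62 bp.

75, 62 bp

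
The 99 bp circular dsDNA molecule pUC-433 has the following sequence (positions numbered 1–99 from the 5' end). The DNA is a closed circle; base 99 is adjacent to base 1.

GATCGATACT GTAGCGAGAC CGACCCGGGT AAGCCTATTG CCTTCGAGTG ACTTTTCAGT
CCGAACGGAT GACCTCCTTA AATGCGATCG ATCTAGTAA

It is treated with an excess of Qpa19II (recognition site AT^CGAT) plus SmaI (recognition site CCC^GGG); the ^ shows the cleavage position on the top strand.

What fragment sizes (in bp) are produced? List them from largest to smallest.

Qpa19II sites (ATCGAT) start at positions 2, 87.
Qpa19II cuts after base 2 of each site, so after positions 3, 88.
The SmaI site (CCCGGG) starts at position 24.
SmaI cuts after base 3 of each site, so after position 26.
Combined cut positions: 3, 26, 88.
Circular molecule, 3 cuts → 3 fragments:
  4–26 → 23 bp
  27–88 → 62 bp
  89–99 then 1–3 → 11 + 3 = 14 bp
Sorted largest to smallest: 62, 23, 14 bp.

62, 23, 14 bp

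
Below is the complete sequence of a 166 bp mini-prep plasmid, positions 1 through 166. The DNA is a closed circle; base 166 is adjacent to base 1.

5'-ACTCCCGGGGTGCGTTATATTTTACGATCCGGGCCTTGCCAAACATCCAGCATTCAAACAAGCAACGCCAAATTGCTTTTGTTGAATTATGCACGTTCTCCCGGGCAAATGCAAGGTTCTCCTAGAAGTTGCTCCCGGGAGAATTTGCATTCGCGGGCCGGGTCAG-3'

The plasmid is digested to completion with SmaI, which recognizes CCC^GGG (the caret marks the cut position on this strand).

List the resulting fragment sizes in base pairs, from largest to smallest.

SmaI sites (CCCGGG) start at positions 4, 100, 134.
SmaI cuts after base 3 of each site, so after positions 6, 102, 136.
Circular molecule, 3 cuts → 3 fragments:
  7–102 → 96 bp
  103–136 → 34 bp
  137–166 then 1–6 → 30 + 6 = 36 bp
Sorted largest to smallest: 96, 36, 34 bp.

96, 36, 34 bp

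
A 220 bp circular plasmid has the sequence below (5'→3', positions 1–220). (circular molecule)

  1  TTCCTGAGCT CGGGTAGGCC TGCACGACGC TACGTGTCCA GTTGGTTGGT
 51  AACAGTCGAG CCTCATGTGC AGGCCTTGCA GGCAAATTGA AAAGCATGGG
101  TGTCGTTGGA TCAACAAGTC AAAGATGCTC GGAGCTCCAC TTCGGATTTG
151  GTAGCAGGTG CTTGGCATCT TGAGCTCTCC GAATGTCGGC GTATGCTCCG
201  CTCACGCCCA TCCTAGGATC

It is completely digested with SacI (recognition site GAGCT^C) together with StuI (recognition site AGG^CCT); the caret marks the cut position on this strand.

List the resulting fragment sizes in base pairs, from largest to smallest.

63, 55, 54, 40, 8 bp

SacI sites (GAGCTC) start at positions 6, 132, 172.
SacI cuts after base 5 of each site (before the last base), so after positions 10, 136, 176.
StuI sites (AGGCCT) start at positions 16, 71.
StuI cuts after base 3 of each site, so after positions 18, 73.
Combined cut positions: 10, 18, 73, 136, 176.
Circular molecule, 5 cuts → 5 fragments:
  11–18 → 8 bp
  19–73 → 55 bp
  74–136 → 63 bp
  137–176 → 40 bp
  177–220 then 1–10 → 44 + 10 = 54 bp
Sorted largest to smallest: 63, 55, 54, 40, 8 bp.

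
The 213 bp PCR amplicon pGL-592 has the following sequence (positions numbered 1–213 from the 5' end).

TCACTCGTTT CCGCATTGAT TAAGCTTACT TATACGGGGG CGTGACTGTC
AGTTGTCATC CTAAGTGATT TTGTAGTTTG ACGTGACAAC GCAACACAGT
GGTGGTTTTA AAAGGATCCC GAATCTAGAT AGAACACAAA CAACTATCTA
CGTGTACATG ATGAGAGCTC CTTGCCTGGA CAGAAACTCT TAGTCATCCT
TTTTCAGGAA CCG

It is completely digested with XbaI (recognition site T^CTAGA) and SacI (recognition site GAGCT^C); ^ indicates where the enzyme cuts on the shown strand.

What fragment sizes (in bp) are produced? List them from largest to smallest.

The XbaI site (TCTAGA) starts at position 124.
XbaI cuts after the first base of each site, so after position 124.
The SacI site (GAGCTC) starts at position 165.
SacI cuts after base 5 of each site (before the last base), so after position 169.
Combined cut positions: 124, 169.
Linear molecule, 2 cuts → 3 fragments:
  1–124 → 124 bp
  125–169 → 45 bp
  170–213 → 44 bp
Sorted largest to smallest: 124, 45, 44 bp.

124, 45, 44 bp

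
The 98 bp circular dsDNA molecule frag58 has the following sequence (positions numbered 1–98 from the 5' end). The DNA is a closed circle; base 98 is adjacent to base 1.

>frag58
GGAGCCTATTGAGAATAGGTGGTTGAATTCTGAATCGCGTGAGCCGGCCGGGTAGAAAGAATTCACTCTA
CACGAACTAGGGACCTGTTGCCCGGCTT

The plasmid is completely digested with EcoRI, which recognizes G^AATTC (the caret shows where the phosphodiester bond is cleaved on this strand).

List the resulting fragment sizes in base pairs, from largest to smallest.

EcoRI sites (GAATTC) start at positions 25, 59.
EcoRI cuts after the first base of each site, so after positions 25, 59.
Circular molecule, 2 cuts → 2 fragments:
  26–59 → 34 bp
  60–98 then 1–25 → 39 + 25 = 64 bp
Sorted largest to smallest: 64, 34 bp.

64, 34 bp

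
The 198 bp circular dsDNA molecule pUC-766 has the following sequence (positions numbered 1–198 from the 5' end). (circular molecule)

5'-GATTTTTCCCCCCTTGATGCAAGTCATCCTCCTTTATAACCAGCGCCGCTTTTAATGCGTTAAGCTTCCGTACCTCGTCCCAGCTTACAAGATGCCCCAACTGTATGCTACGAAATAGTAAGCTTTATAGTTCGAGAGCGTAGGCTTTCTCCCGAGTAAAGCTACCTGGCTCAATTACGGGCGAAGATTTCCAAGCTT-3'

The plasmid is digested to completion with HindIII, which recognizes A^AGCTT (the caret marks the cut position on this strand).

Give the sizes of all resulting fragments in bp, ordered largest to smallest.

73, 67, 58 bp

HindIII sites (AAGCTT) start at positions 62, 120, 193.
HindIII cuts after the first base of each site, so after positions 62, 120, 193.
Circular molecule, 3 cuts → 3 fragments:
  63–120 → 58 bp
  121–193 → 73 bp
  194–198 then 1–62 → 5 + 62 = 67 bp
Sorted largest to smallest: 73, 67, 58 bp.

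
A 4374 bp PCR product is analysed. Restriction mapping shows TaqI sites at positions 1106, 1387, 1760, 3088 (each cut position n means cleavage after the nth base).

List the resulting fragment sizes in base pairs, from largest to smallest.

Linear molecule, 4 cuts → 5 fragments:
  1106 − 0 = 1106 bp
  1387 − 1106 = 281 bp
  1760 − 1387 = 373 bp
  3088 − 1760 = 1328 bp
  4374 − 3088 = 1286 bp
Sorted largest to smallest: 1328, 1286, 1106, 373, 281 bp.

1328, 1286, 1106, 373, 281 bp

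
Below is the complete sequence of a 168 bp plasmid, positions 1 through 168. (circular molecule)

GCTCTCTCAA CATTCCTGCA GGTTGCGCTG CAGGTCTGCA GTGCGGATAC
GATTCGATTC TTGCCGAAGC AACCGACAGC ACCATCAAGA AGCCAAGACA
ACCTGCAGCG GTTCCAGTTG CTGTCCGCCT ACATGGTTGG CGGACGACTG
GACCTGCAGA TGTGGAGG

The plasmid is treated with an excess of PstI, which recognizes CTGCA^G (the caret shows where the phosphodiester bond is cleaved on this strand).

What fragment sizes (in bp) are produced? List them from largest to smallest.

67, 51, 30, 12, 8 bp

PstI sites (CTGCAG) start at positions 16, 28, 36, 103, 154.
PstI cuts after base 5 of each site (before the last base), so after positions 20, 32, 40, 107, 158.
Circular molecule, 5 cuts → 5 fragments:
  21–32 → 12 bp
  33–40 → 8 bp
  41–107 → 67 bp
  108–158 → 51 bp
  159–168 then 1–20 → 10 + 20 = 30 bp
Sorted largest to smallest: 67, 51, 30, 12, 8 bp.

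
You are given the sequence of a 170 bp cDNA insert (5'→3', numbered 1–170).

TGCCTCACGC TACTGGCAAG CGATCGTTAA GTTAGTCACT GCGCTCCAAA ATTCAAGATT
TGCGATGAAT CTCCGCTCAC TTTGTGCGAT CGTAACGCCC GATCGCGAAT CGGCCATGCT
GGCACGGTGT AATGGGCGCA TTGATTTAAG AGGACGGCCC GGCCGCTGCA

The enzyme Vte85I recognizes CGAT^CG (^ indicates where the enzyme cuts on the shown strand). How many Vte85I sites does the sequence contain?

3

CGATCG occurs starting at positions 21, 87, 100.
Vte85I cuts at 3 sites.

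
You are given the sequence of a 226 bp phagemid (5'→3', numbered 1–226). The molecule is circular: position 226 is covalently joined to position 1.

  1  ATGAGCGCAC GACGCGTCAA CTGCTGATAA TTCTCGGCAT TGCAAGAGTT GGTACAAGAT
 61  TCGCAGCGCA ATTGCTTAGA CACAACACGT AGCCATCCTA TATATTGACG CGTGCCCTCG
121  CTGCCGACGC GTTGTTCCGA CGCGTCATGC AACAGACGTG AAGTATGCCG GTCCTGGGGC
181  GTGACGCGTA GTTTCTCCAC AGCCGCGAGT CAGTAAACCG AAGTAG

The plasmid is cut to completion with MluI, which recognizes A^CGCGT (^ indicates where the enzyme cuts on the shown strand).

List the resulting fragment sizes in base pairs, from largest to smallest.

96, 54, 44, 19, 13 bp

MluI sites (ACGCGT) start at positions 12, 108, 127, 140, 184.
MluI cuts after the first base of each site, so after positions 12, 108, 127, 140, 184.
Circular molecule, 5 cuts → 5 fragments:
  13–108 → 96 bp
  109–127 → 19 bp
  128–140 → 13 bp
  141–184 → 44 bp
  185–226 then 1–12 → 42 + 12 = 54 bp
Sorted largest to smallest: 96, 54, 44, 19, 13 bp.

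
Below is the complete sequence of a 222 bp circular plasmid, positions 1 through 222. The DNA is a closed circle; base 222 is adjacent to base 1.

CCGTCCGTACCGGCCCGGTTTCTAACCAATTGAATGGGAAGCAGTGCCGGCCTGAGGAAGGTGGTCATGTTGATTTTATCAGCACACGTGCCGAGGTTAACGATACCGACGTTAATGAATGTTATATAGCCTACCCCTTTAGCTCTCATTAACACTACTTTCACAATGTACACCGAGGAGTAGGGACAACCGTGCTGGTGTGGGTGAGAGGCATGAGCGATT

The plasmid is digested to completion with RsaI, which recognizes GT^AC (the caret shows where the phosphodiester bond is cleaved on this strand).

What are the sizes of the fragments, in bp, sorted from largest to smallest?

RsaI sites (GTAC) start at positions 7, 168.
RsaI cuts after base 2 of each site, so after positions 8, 169.
Circular molecule, 2 cuts → 2 fragments:
  9–169 → 161 bp
  170–222 then 1–8 → 53 + 8 = 61 bp
Sorted largest to smallest: 161, 61 bp.

161, 61 bp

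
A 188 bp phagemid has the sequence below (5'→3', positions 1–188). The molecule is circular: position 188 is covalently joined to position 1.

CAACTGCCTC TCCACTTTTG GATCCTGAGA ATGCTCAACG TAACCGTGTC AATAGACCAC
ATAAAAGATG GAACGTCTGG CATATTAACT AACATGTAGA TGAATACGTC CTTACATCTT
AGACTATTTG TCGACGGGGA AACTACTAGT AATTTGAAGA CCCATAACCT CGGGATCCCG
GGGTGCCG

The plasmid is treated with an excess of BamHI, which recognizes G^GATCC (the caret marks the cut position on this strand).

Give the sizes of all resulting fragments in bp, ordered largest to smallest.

153, 35 bp

BamHI sites (GGATCC) start at positions 20, 173.
BamHI cuts after the first base of each site, so after positions 20, 173.
Circular molecule, 2 cuts → 2 fragments:
  21–173 → 153 bp
  174–188 then 1–20 → 15 + 20 = 35 bp
Sorted largest to smallest: 153, 35 bp.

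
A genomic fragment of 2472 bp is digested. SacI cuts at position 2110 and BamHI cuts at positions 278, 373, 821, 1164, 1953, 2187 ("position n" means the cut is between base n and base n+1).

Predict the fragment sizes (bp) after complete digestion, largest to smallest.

Combined cut positions (sorted): 278, 373, 821, 1164, 1953, 2110, 2187.
Linear molecule, 7 cuts → 8 fragments:
  278 − 0 = 278 bp
  373 − 278 = 95 bp
  821 − 373 = 448 bp
  1164 − 821 = 343 bp
  1953 − 1164 = 789 bp
  2110 − 1953 = 157 bp
  2187 − 2110 = 77 bp
  2472 − 2187 = 285 bp
Sorted largest to smallest: 789, 448, 343, 285, 278, 157, 95, 77 bp.

789, 448, 343, 285, 278, 157, 95, 77 bp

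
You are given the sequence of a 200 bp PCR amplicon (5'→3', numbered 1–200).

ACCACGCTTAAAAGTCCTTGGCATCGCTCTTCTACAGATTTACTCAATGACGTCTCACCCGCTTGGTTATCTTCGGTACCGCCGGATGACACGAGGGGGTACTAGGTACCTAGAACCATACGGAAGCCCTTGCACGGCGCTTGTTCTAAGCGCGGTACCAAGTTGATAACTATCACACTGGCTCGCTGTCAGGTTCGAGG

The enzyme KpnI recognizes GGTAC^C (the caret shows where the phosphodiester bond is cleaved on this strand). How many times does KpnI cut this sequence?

GGTACC occurs starting at positions 75, 105, 154.
KpnI cuts at 3 sites.

3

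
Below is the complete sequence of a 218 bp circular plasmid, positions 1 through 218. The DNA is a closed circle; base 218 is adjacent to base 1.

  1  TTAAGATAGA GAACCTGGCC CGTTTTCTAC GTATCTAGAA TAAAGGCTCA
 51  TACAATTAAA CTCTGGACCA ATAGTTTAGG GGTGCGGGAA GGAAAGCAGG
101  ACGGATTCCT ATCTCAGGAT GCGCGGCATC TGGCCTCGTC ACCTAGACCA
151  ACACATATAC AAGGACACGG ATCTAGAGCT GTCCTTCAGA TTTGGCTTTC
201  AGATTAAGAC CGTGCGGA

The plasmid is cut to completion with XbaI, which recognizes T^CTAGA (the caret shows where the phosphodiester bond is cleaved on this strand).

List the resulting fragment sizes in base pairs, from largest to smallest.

XbaI sites (TCTAGA) start at positions 34, 172.
XbaI cuts after the first base of each site, so after positions 34, 172.
Circular molecule, 2 cuts → 2 fragments:
  35–172 → 138 bp
  173–218 then 1–34 → 46 + 34 = 80 bp
Sorted largest to smallest: 138, 80 bp.

138, 80 bp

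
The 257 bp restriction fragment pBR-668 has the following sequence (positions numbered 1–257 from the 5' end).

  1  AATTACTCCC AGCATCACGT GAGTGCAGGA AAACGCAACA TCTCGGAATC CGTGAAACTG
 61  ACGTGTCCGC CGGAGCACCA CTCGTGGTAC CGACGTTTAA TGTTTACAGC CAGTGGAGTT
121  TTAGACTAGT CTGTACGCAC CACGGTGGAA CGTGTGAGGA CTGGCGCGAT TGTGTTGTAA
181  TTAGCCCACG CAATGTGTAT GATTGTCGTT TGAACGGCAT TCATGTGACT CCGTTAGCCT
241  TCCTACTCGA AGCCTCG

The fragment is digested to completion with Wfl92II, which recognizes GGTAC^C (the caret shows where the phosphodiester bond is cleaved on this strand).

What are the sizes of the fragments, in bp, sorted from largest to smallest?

167, 90 bp

The Wfl92II site (GGTACC) starts at position 86.
Wfl92II cuts after base 5 of each site (before the last base), so after position 90.
Linear molecule, 1 cut → 2 fragments:
  1–90 → 90 bp
  91–257 → 167 bp
Sorted largest to smallest: 167, 90 bp.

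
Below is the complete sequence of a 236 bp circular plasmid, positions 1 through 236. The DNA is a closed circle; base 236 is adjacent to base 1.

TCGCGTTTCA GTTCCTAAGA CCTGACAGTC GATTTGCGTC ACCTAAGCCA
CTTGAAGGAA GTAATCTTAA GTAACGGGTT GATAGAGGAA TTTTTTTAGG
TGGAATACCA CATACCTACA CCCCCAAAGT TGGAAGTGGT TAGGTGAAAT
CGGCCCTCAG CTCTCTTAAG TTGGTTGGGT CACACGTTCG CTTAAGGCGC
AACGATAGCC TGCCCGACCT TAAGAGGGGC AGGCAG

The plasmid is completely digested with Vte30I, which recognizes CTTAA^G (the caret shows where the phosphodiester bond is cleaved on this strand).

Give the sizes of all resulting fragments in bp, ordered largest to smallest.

Vte30I sites (CTTAAG) start at positions 66, 165, 191, 219.
Vte30I cuts after base 5 of each site (before the last base), so after positions 70, 169, 195, 223.
Circular molecule, 4 cuts → 4 fragments:
  71–169 → 99 bp
  170–195 → 26 bp
  196–223 → 28 bp
  224–236 then 1–70 → 13 + 70 = 83 bp
Sorted largest to smallest: 99, 83, 28, 26 bp.

99, 83, 28, 26 bp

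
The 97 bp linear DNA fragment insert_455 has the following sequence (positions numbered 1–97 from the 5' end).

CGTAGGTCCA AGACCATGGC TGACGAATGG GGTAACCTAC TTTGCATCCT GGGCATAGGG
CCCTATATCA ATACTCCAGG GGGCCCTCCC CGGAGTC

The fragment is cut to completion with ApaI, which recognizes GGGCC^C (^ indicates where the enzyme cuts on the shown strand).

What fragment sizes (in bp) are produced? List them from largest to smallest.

ApaI sites (GGGCCC) start at positions 58, 81.
ApaI cuts after base 5 of each site (before the last base), so after positions 62, 85.
Linear molecule, 2 cuts → 3 fragments:
  1–62 → 62 bp
  63–85 → 23 bp
  86–97 → 12 bp
Sorted largest to smallest: 62, 23, 12 bp.

62, 23, 12 bp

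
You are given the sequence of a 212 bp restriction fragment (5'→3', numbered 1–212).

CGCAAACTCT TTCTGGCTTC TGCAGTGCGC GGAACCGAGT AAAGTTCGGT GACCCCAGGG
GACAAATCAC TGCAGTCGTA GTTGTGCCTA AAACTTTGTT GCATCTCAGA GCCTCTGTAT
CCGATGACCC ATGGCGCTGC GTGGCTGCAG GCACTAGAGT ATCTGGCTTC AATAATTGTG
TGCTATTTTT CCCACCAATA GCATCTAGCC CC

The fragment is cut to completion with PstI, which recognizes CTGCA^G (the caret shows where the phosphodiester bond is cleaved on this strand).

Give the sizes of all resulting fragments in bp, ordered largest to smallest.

PstI sites (CTGCAG) start at positions 20, 70, 145.
PstI cuts after base 5 of each site (before the last base), so after positions 24, 74, 149.
Linear molecule, 3 cuts → 4 fragments:
  1–24 → 24 bp
  25–74 → 50 bp
  75–149 → 75 bp
  150–212 → 63 bp
Sorted largest to smallest: 75, 63, 50, 24 bp.

75, 63, 50, 24 bp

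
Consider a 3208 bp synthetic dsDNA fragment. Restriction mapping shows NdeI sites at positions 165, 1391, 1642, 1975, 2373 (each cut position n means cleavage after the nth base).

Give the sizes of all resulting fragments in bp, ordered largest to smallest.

1226, 835, 398, 333, 251, 165 bp

Linear molecule, 5 cuts → 6 fragments:
  165 − 0 = 165 bp
  1391 − 165 = 1226 bp
  1642 − 1391 = 251 bp
  1975 − 1642 = 333 bp
  2373 − 1975 = 398 bp
  3208 − 2373 = 835 bp
Sorted largest to smallest: 1226, 835, 398, 333, 251, 165 bp.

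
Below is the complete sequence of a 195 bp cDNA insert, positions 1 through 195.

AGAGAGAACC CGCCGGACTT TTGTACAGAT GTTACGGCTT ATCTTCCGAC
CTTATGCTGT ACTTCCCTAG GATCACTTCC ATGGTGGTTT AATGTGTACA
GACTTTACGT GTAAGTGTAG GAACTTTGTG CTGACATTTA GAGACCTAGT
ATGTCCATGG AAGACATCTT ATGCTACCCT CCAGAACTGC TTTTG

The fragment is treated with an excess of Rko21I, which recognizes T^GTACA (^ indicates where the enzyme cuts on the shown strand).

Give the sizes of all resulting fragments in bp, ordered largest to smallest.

Rko21I sites (TGTACA) start at positions 22, 95.
Rko21I cuts after the first base of each site, so after positions 22, 95.
Linear molecule, 2 cuts → 3 fragments:
  1–22 → 22 bp
  23–95 → 73 bp
  96–195 → 100 bp
Sorted largest to smallest: 100, 73, 22 bp.

100, 73, 22 bp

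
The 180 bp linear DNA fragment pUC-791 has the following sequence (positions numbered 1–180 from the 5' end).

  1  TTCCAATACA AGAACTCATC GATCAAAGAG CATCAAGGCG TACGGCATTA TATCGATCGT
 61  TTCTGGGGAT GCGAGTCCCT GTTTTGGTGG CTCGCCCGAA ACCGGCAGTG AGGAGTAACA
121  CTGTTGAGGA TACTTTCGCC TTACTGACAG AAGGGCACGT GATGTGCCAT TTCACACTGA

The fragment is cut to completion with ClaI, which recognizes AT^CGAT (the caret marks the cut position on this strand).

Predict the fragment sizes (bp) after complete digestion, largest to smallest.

ClaI sites (ATCGAT) start at positions 18, 52.
ClaI cuts after base 2 of each site, so after positions 19, 53.
Linear molecule, 2 cuts → 3 fragments:
  1–19 → 19 bp
  20–53 → 34 bp
  54–180 → 127 bp
Sorted largest to smallest: 127, 34, 19 bp.

127, 34, 19 bp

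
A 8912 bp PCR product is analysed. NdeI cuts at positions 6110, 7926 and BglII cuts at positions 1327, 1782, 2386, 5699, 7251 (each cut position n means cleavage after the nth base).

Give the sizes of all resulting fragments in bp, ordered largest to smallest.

3313, 1327, 1141, 986, 675, 604, 455, 411 bp

Combined cut positions (sorted): 1327, 1782, 2386, 5699, 6110, 7251, 7926.
Linear molecule, 7 cuts → 8 fragments:
  1327 − 0 = 1327 bp
  1782 − 1327 = 455 bp
  2386 − 1782 = 604 bp
  5699 − 2386 = 3313 bp
  6110 − 5699 = 411 bp
  7251 − 6110 = 1141 bp
  7926 − 7251 = 675 bp
  8912 − 7926 = 986 bp
Sorted largest to smallest: 3313, 1327, 1141, 986, 675, 604, 455, 411 bp.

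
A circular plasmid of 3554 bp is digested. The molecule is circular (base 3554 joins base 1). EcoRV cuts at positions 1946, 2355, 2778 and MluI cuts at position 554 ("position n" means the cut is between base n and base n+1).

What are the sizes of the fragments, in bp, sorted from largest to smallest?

Combined cut positions (sorted): 554, 1946, 2355, 2778.
Circular molecule, 4 cuts → 4 fragments:
  1946 − 554 = 1392 bp
  2355 − 1946 = 409 bp
  2778 − 2355 = 423 bp
  wrap: 3554 − 2778 + 554 = 1330 bp
Sorted largest to smallest: 1392, 1330, 423, 409 bp.

1392, 1330, 423, 409 bp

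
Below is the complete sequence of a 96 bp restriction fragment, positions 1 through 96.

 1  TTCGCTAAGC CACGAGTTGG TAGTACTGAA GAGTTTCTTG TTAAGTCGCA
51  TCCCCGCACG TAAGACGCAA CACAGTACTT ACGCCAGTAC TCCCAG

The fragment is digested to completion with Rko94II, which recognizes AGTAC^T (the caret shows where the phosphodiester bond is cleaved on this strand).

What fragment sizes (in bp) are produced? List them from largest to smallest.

Rko94II sites (AGTACT) start at positions 22, 74, 86.
Rko94II cuts after base 5 of each site (before the last base), so after positions 26, 78, 90.
Linear molecule, 3 cuts → 4 fragments:
  1–26 → 26 bp
  27–78 → 52 bp
  79–90 → 12 bp
  91–96 → 6 bp
Sorted largest to smallest: 52, 26, 12, 6 bp.

52, 26, 12, 6 bp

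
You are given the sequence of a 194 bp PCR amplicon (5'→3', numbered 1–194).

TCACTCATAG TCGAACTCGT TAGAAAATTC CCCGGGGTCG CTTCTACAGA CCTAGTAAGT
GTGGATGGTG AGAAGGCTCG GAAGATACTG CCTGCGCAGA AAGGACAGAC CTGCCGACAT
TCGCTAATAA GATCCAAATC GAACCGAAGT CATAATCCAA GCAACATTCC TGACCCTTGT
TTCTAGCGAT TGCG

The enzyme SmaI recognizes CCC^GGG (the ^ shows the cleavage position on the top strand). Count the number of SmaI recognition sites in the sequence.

1

CCCGGG occurs starting at position 31.
SmaI cuts at 1 site.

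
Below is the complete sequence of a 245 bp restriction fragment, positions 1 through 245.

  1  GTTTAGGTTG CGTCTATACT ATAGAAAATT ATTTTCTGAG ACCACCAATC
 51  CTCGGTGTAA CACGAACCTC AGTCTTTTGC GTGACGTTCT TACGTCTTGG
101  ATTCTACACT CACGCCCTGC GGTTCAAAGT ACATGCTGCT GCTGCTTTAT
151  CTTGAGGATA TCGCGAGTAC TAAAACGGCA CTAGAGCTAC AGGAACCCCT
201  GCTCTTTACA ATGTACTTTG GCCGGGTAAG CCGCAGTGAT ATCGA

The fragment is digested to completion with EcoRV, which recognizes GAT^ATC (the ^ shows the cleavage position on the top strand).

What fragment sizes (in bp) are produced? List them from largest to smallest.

159, 81, 5 bp

EcoRV sites (GATATC) start at positions 157, 238.
EcoRV cuts after base 3 of each site, so after positions 159, 240.
Linear molecule, 2 cuts → 3 fragments:
  1–159 → 159 bp
  160–240 → 81 bp
  241–245 → 5 bp
Sorted largest to smallest: 159, 81, 5 bp.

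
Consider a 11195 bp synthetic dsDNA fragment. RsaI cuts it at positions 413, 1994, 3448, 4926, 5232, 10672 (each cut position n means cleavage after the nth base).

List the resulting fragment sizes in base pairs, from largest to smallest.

5440, 1581, 1478, 1454, 523, 413, 306 bp

Linear molecule, 6 cuts → 7 fragments:
  413 − 0 = 413 bp
  1994 − 413 = 1581 bp
  3448 − 1994 = 1454 bp
  4926 − 3448 = 1478 bp
  5232 − 4926 = 306 bp
  10672 − 5232 = 5440 bp
  11195 − 10672 = 523 bp
Sorted largest to smallest: 5440, 1581, 1478, 1454, 523, 413, 306 bp.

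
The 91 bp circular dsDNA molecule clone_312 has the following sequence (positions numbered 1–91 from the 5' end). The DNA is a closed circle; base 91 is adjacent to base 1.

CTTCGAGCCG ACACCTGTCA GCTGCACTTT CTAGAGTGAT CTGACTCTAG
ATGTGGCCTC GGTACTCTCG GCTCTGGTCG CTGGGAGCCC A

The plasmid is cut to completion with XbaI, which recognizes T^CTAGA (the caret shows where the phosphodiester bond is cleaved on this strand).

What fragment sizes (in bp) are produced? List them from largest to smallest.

75, 16 bp

XbaI sites (TCTAGA) start at positions 30, 46.
XbaI cuts after the first base of each site, so after positions 30, 46.
Circular molecule, 2 cuts → 2 fragments:
  31–46 → 16 bp
  47–91 then 1–30 → 45 + 30 = 75 bp
Sorted largest to smallest: 75, 16 bp.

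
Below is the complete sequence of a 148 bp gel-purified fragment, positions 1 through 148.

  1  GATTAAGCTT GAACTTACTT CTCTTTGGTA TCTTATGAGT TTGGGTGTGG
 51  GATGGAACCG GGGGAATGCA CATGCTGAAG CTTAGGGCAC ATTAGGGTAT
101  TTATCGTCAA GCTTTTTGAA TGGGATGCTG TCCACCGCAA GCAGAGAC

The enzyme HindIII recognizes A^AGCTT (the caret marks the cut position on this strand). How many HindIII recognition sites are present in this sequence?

3

AAGCTT occurs starting at positions 5, 78, 109.
HindIII cuts at 3 sites.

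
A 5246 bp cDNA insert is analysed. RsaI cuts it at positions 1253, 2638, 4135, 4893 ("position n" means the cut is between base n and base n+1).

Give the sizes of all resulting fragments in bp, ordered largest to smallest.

1497, 1385, 1253, 758, 353 bp

Linear molecule, 4 cuts → 5 fragments:
  1253 − 0 = 1253 bp
  2638 − 1253 = 1385 bp
  4135 − 2638 = 1497 bp
  4893 − 4135 = 758 bp
  5246 − 4893 = 353 bp
Sorted largest to smallest: 1497, 1385, 1253, 758, 353 bp.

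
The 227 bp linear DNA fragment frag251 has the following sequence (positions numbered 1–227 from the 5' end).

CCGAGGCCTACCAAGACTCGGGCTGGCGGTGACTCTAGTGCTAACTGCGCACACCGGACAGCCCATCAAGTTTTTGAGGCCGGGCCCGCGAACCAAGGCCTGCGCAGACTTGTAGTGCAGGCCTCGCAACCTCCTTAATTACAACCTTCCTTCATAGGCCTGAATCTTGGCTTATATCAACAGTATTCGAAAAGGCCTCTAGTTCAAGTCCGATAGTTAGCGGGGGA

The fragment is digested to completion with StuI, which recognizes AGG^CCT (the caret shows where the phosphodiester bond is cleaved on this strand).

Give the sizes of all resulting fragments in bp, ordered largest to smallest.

92, 37, 37, 32, 23, 6 bp

StuI sites (AGGCCT) start at positions 4, 96, 119, 156, 193.
StuI cuts after base 3 of each site, so after positions 6, 98, 121, 158, 195.
Linear molecule, 5 cuts → 6 fragments:
  1–6 → 6 bp
  7–98 → 92 bp
  99–121 → 23 bp
  122–158 → 37 bp
  159–195 → 37 bp
  196–227 → 32 bp
Sorted largest to smallest: 92, 37, 37, 32, 23, 6 bp.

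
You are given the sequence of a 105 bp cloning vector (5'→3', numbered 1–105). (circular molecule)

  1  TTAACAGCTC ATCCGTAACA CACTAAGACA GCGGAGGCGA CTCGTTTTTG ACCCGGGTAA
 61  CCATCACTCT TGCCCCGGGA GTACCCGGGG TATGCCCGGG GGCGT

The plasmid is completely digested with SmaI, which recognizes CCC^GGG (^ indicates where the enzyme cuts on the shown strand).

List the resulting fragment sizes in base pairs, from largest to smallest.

62, 22, 11, 10 bp

SmaI sites (CCCGGG) start at positions 52, 74, 84, 95.
SmaI cuts after base 3 of each site, so after positions 54, 76, 86, 97.
Circular molecule, 4 cuts → 4 fragments:
  55–76 → 22 bp
  77–86 → 10 bp
  87–97 → 11 bp
  98–105 then 1–54 → 8 + 54 = 62 bp
Sorted largest to smallest: 62, 22, 11, 10 bp.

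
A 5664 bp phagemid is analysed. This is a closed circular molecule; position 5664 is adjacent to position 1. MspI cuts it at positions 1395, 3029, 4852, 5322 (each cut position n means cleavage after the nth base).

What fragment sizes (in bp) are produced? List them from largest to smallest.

1823, 1737, 1634, 470 bp

Circular molecule, 4 cuts → 4 fragments:
  3029 − 1395 = 1634 bp
  4852 − 3029 = 1823 bp
  5322 − 4852 = 470 bp
  wrap: 5664 − 5322 + 1395 = 1737 bp
Sorted largest to smallest: 1823, 1737, 1634, 470 bp.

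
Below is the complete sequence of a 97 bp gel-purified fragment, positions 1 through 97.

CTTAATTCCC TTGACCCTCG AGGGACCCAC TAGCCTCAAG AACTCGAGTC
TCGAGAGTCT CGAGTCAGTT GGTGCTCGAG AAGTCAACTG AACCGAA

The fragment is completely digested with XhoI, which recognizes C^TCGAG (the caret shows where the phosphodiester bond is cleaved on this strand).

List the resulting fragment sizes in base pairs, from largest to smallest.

XhoI sites (CTCGAG) start at positions 17, 43, 50, 59, 75.
XhoI cuts after the first base of each site, so after positions 17, 43, 50, 59, 75.
Linear molecule, 5 cuts → 6 fragments:
  1–17 → 17 bp
  18–43 → 26 bp
  44–50 → 7 bp
  51–59 → 9 bp
  60–75 → 16 bp
  76–97 → 22 bp
Sorted largest to smallest: 26, 22, 17, 16, 9, 7 bp.

26, 22, 17, 16, 9, 7 bp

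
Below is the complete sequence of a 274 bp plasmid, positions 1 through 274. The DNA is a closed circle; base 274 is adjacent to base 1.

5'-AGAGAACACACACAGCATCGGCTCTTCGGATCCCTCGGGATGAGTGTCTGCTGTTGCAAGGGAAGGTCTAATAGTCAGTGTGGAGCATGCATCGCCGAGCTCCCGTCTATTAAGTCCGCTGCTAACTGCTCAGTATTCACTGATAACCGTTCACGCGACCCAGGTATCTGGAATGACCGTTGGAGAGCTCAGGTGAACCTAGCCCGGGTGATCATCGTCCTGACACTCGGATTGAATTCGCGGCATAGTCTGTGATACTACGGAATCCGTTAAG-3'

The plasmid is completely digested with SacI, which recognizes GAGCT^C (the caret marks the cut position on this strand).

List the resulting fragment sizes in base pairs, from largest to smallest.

186, 88 bp

SacI sites (GAGCTC) start at positions 97, 185.
SacI cuts after base 5 of each site (before the last base), so after positions 101, 189.
Circular molecule, 2 cuts → 2 fragments:
  102–189 → 88 bp
  190–274 then 1–101 → 85 + 101 = 186 bp
Sorted largest to smallest: 186, 88 bp.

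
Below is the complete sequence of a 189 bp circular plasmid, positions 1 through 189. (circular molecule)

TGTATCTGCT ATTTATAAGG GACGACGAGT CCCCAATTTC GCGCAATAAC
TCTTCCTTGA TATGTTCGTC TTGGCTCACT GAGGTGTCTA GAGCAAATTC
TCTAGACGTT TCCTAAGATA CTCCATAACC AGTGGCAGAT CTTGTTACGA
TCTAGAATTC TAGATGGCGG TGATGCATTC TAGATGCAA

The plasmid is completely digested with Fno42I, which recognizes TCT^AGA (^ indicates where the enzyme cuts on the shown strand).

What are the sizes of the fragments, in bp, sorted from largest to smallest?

97, 50, 20, 14, 8 bp

Fno42I sites (TCTAGA) start at positions 87, 101, 151, 159, 179.
Fno42I cuts after base 3 of each site, so after positions 89, 103, 153, 161, 181.
Circular molecule, 5 cuts → 5 fragments:
  90–103 → 14 bp
  104–153 → 50 bp
  154–161 → 8 bp
  162–181 → 20 bp
  182–189 then 1–89 → 8 + 89 = 97 bp
Sorted largest to smallest: 97, 50, 20, 14, 8 bp.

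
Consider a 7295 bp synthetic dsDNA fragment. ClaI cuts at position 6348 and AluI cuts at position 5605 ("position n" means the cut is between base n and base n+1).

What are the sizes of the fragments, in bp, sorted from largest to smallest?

5605, 947, 743 bp

Combined cut positions (sorted): 5605, 6348.
Linear molecule, 2 cuts → 3 fragments:
  5605 − 0 = 5605 bp
  6348 − 5605 = 743 bp
  7295 − 6348 = 947 bp
Sorted largest to smallest: 5605, 947, 743 bp.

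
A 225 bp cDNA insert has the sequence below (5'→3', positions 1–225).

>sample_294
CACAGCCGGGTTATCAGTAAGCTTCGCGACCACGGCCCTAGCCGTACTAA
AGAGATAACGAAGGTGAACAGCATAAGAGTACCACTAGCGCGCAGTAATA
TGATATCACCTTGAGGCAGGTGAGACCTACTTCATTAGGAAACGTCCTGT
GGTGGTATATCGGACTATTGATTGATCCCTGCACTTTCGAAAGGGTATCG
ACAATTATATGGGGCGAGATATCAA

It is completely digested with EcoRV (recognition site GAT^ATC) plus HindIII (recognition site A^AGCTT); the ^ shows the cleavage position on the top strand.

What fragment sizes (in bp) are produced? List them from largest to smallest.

EcoRV sites (GATATC) start at positions 102, 218.
EcoRV cuts after base 3 of each site, so after positions 104, 220.
The HindIII site (AAGCTT) starts at position 19.
HindIII cuts after the first base of each site, so after position 19.
Combined cut positions: 19, 104, 220.
Linear molecule, 3 cuts → 4 fragments:
  1–19 → 19 bp
  20–104 → 85 bp
  105–220 → 116 bp
  221–225 → 5 bp
Sorted largest to smallest: 116, 85, 19, 5 bp.

116, 85, 19, 5 bp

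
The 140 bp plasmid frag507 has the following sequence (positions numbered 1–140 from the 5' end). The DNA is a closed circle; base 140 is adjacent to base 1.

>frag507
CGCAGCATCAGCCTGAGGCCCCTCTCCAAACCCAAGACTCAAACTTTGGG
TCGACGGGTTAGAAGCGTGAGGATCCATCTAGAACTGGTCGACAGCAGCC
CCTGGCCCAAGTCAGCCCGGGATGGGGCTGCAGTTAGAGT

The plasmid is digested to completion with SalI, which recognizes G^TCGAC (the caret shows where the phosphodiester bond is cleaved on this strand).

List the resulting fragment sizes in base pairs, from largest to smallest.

SalI sites (GTCGAC) start at positions 50, 88.
SalI cuts after the first base of each site, so after positions 50, 88.
Circular molecule, 2 cuts → 2 fragments:
  51–88 → 38 bp
  89–140 then 1–50 → 52 + 50 = 102 bp
Sorted largest to smallest: 102, 38 bp.

102, 38 bp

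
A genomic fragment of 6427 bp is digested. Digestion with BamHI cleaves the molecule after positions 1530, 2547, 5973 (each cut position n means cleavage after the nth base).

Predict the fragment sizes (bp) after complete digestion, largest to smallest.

3426, 1530, 1017, 454 bp

Linear molecule, 3 cuts → 4 fragments:
  1530 − 0 = 1530 bp
  2547 − 1530 = 1017 bp
  5973 − 2547 = 3426 bp
  6427 − 5973 = 454 bp
Sorted largest to smallest: 3426, 1530, 1017, 454 bp.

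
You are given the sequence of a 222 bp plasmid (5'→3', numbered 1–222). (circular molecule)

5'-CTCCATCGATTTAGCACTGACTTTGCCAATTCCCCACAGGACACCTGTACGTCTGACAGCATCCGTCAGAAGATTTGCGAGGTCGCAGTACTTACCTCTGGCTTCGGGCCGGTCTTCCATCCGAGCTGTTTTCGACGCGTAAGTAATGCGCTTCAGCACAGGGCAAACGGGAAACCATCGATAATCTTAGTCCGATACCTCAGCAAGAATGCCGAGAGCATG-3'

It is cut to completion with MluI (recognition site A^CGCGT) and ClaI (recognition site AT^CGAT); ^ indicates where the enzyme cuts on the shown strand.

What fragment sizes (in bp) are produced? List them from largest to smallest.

129, 50, 43 bp

The MluI site (ACGCGT) starts at position 135.
MluI cuts after the first base of each site, so after position 135.
ClaI sites (ATCGAT) start at positions 5, 177.
ClaI cuts after base 2 of each site, so after positions 6, 178.
Combined cut positions: 6, 135, 178.
Circular molecule, 3 cuts → 3 fragments:
  7–135 → 129 bp
  136–178 → 43 bp
  179–222 then 1–6 → 44 + 6 = 50 bp
Sorted largest to smallest: 129, 50, 43 bp.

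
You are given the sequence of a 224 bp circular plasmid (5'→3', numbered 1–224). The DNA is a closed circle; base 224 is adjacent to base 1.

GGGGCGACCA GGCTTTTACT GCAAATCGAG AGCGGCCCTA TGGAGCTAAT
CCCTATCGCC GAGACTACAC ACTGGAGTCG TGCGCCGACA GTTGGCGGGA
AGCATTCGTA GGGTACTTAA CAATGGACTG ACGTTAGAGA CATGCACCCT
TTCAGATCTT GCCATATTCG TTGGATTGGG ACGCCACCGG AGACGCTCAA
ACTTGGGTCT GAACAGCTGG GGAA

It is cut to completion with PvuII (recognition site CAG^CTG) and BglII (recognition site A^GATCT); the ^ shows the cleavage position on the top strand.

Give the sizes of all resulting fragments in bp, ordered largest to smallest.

162, 62 bp

The PvuII site (CAGCTG) starts at position 214.
PvuII cuts after base 3 of each site, so after position 216.
The BglII site (AGATCT) starts at position 154.
BglII cuts after the first base of each site, so after position 154.
Combined cut positions: 154, 216.
Circular molecule, 2 cuts → 2 fragments:
  155–216 → 62 bp
  217–224 then 1–154 → 8 + 154 = 162 bp
Sorted largest to smallest: 162, 62 bp.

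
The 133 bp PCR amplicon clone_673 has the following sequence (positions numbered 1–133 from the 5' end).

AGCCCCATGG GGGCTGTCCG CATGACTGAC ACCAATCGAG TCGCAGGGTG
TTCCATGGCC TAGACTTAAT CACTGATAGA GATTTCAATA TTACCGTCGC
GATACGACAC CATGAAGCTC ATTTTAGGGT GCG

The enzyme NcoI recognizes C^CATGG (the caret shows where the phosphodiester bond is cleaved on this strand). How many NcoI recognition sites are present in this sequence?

2

CCATGG occurs starting at positions 5, 53.
NcoI cuts at 2 sites.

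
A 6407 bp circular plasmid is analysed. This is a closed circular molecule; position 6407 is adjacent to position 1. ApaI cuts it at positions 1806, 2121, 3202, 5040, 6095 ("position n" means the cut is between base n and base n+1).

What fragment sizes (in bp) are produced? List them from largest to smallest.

Circular molecule, 5 cuts → 5 fragments:
  2121 − 1806 = 315 bp
  3202 − 2121 = 1081 bp
  5040 − 3202 = 1838 bp
  6095 − 5040 = 1055 bp
  wrap: 6407 − 6095 + 1806 = 2118 bp
Sorted largest to smallest: 2118, 1838, 1081, 1055, 315 bp.

2118, 1838, 1081, 1055, 315 bp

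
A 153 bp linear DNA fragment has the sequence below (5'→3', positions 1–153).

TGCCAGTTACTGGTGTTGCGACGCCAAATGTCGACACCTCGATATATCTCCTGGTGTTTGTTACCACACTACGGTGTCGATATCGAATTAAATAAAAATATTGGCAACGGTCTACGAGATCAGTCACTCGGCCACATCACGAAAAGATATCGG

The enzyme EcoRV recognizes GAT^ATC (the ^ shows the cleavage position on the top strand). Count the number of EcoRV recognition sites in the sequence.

GATATC occurs starting at positions 79, 146.
EcoRV cuts at 2 sites.

2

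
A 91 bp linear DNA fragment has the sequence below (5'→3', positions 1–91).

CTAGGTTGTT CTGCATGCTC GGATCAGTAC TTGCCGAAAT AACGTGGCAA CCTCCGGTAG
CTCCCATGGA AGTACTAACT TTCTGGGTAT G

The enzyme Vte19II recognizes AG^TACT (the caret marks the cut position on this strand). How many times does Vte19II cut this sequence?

AGTACT occurs starting at positions 26, 71.
Vte19II cuts at 2 sites.

2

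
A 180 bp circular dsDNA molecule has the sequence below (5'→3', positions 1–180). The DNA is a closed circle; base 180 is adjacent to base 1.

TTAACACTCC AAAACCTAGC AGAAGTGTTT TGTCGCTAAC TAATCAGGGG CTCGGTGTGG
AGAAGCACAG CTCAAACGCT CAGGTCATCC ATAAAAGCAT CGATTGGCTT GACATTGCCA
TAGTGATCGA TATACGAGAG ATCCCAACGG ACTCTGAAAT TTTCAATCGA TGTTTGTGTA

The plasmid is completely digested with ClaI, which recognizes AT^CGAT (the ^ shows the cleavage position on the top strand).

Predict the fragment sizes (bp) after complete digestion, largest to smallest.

ClaI sites (ATCGAT) start at positions 99, 126, 166.
ClaI cuts after base 2 of each site, so after positions 100, 127, 167.
Circular molecule, 3 cuts → 3 fragments:
  101–127 → 27 bp
  128–167 → 40 bp
  168–180 then 1–100 → 13 + 100 = 113 bp
Sorted largest to smallest: 113, 40, 27 bp.

113, 40, 27 bp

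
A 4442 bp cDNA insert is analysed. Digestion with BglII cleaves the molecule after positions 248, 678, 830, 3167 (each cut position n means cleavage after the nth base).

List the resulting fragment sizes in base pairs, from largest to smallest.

2337, 1275, 430, 248, 152 bp

Linear molecule, 4 cuts → 5 fragments:
  248 − 0 = 248 bp
  678 − 248 = 430 bp
  830 − 678 = 152 bp
  3167 − 830 = 2337 bp
  4442 − 3167 = 1275 bp
Sorted largest to smallest: 2337, 1275, 430, 248, 152 bp.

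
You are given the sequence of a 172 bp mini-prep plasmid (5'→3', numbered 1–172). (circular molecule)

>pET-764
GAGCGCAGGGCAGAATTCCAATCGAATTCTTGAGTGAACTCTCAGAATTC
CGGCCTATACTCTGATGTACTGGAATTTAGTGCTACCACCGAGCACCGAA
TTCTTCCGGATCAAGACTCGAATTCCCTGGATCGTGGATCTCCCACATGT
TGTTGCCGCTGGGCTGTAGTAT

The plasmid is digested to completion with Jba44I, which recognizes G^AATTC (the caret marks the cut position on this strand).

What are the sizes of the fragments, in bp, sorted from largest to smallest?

65, 53, 22, 21, 11 bp

Jba44I sites (GAATTC) start at positions 13, 24, 45, 98, 120.
Jba44I cuts after the first base of each site, so after positions 13, 24, 45, 98, 120.
Circular molecule, 5 cuts → 5 fragments:
  14–24 → 11 bp
  25–45 → 21 bp
  46–98 → 53 bp
  99–120 → 22 bp
  121–172 then 1–13 → 52 + 13 = 65 bp
Sorted largest to smallest: 65, 53, 22, 21, 11 bp.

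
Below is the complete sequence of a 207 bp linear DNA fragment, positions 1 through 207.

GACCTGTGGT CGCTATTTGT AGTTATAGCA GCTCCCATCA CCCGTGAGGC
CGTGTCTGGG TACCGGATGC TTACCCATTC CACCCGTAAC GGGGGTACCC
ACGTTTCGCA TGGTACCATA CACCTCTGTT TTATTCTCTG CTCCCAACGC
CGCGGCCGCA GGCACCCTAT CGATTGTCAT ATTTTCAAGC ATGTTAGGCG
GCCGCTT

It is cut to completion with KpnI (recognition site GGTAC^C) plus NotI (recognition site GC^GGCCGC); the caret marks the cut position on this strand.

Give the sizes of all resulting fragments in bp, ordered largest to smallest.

KpnI sites (GGTACC) start at positions 59, 94, 112.
KpnI cuts after base 5 of each site (before the last base), so after positions 63, 98, 116.
NotI sites (GCGGCCGC) start at positions 152, 198.
NotI cuts after base 2 of each site, so after positions 153, 199.
Combined cut positions: 63, 98, 116, 153, 199.
Linear molecule, 5 cuts → 6 fragments:
  1–63 → 63 bp
  64–98 → 35 bp
  99–116 → 18 bp
  117–153 → 37 bp
  154–199 → 46 bp
  200–207 → 8 bp
Sorted largest to smallest: 63, 46, 37, 35, 18, 8 bp.

63, 46, 37, 35, 18, 8 bp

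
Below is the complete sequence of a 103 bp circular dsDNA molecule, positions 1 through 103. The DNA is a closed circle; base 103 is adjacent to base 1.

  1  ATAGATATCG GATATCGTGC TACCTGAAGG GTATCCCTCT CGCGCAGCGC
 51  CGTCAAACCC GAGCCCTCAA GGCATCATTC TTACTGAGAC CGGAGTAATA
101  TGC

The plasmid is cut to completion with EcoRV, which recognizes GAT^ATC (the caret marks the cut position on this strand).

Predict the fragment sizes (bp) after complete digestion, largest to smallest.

EcoRV sites (GATATC) start at positions 4, 11.
EcoRV cuts after base 3 of each site, so after positions 6, 13.
Circular molecule, 2 cuts → 2 fragments:
  7–13 → 7 bp
  14–103 then 1–6 → 90 + 6 = 96 bp
Sorted largest to smallest: 96, 7 bp.

96, 7 bp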